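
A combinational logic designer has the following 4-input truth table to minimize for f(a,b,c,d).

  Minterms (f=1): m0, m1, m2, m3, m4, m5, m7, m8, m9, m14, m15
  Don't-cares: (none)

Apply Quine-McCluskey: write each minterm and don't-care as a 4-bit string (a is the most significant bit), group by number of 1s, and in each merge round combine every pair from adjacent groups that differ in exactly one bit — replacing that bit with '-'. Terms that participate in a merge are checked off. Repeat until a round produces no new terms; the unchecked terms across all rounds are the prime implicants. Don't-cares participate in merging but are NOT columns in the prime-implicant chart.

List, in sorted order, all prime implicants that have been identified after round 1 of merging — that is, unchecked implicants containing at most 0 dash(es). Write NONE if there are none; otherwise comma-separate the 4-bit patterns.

NONE

Round 0: 0000✓ 0001✓ 0010✓ 0011✓ 0100✓ 0101✓ 0111✓ 1000✓ 1001✓ 1110✓ 1111✓
Round 1: -000✓ -001✓ -111 0-00✓ 0-01✓ 0-11✓ 00-0✓ 00-1✓ 000-✓ 001-✓ 01-1✓ 010-✓ 100-✓ 111-
Round 2: -00- 0--1 0-0- 00--
PIs = {-00-, -111, 0--1, 0-0-, 00--, 111-}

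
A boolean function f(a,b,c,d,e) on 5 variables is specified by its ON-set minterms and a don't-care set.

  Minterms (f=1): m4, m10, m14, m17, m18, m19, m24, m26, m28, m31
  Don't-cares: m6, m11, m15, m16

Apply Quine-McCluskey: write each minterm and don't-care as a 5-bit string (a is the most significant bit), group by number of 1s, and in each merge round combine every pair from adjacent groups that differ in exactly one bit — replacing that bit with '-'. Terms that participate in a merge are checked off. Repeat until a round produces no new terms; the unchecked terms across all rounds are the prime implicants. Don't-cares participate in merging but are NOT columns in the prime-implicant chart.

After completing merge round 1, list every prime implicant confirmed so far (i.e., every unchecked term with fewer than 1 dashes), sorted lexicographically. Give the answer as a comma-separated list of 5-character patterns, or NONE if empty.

[col 0] 00100*, 00110*, 01010*, 01011*, 01110*, 01111*, 10000*, 10001*, 10010*, 10011*, 11000*, 11010*, 11100*, 11111*
[col 1] -1010, -1111, 0-110, 001-0, 01-10*, 01-11*, 0101-*, 0111-*, 1-000*, 1-010*, 100-0*, 100-1*, 1000-*, 1001-*, 11-00, 110-0*
[col 2] 01-1-, 1-0-0, 100--
Prime implicants: -1010, -1111, 0-110, 001-0, 01-1-, 1-0-0, 100--, 11-00

NONE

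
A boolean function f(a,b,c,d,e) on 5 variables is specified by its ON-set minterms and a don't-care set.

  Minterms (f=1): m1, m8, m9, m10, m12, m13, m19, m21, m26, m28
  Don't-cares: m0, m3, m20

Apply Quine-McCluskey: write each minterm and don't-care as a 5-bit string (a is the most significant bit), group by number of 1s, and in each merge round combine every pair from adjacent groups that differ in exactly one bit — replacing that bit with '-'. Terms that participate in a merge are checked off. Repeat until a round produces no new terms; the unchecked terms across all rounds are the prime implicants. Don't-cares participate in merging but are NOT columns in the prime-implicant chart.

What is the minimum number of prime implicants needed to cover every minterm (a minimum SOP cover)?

Round 0: 00000✓ 00001✓ 00011✓ 01000✓ 01001✓ 01010✓ 01100✓ 01101✓ 10011✓ 10100✓ 10101✓ 11010✓ 11100✓
Round 1: -0011 -1010 -1100 0-000✓ 0-001✓ 000-1 0000-✓ 01-00✓ 01-01✓ 010-0 0100-✓ 0110-✓ 1-100 1010-
Round 2: 0-00- 01-0-
PIs = {-0011, -1010, -1100, 0-00-, 000-1, 01-0-, 010-0, 1-100, 1010-}
Coverage chart:
  m1: 0-00-,000-1
  m8: 0-00-,01-0-,010-0
  m9: 0-00-,01-0-
  m10: -1010,010-0
  m12: -1100,01-0-
  m13: 01-0- ←essential
  m19: -0011 ←essential
  m21: 1010- ←essential
  m26: -1010 ←essential
  m28: -1100,1-100
Essential: -0011, -1010, 01-0-, 1010-
Petrick residual → -1100, 0-00-
Min cover (6 terms): b'c'de + bc'de' + bcd'e' + a'c'd' + a'bd' + ab'cd'

6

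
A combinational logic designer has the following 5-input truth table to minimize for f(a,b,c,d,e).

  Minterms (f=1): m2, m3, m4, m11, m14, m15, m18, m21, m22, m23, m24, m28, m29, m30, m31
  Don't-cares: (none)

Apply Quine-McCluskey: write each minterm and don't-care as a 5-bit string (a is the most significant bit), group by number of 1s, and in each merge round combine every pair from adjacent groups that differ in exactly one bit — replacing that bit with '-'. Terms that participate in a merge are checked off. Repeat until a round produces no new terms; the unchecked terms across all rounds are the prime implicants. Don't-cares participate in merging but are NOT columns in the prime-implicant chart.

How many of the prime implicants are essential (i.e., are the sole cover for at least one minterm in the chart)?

4

[col 0] 00010*, 00011*, 00100, 01011*, 01110*, 01111*, 10010*, 10101*, 10110*, 10111*, 11000*, 11100*, 11101*, 11110*, 11111*
[col 1] -0010, -1110*, -1111*, 0-011, 0001-, 01-11, 0111-*, 1-101*, 1-110*, 1-111*, 10-10, 101-1*, 1011-*, 11-00, 111-0*, 111-1*, 1110-*, 1111-*
[col 2] -111-, 1-1-1, 1-11-, 111--
Prime implicants: -0010, -111-, 0-011, 0001-, 00100, 01-11, 1-1-1, 1-11-, 10-10, 11-00, 111--
PI chart (minterm → PIs covering it):
  2 | -0010,0001-
  3 | 0-011,0001-
  4 | 00100  (sole → essential)
  11 | 0-011,01-11
  14 | -111-  (sole → essential)
  15 | -111-,01-11
  18 | -0010,10-10
  21 | 1-1-1  (sole → essential)
  22 | 1-11-,10-10
  23 | 1-1-1,1-11-
  24 | 11-00  (sole → essential)
  28 | 11-00,111--
  29 | 1-1-1,111--
  30 | -111-,1-11-,111--
  31 | -111-,1-1-1,1-11-,111--
Essential prime implicants: -111-, 00100, 1-1-1, 11-00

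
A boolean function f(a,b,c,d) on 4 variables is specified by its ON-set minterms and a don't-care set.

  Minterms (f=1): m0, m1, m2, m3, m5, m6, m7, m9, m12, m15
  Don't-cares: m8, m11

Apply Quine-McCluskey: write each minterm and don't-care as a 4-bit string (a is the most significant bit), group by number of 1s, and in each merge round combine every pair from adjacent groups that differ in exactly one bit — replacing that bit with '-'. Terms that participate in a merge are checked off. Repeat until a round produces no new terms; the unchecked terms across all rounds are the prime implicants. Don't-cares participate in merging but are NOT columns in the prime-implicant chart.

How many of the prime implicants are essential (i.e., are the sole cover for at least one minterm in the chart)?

4

Round 0: 0000✓ 0001✓ 0010✓ 0011✓ 0101✓ 0110✓ 0111✓ 1000✓ 1001✓ 1011✓ 1100✓ 1111✓
Round 1: -000✓ -001✓ -011✓ -111✓ 0-01✓ 0-10✓ 0-11✓ 00-0✓ 00-1✓ 000-✓ 001-✓ 01-1✓ 011-✓ 1-00 1-11✓ 10-1✓ 100-✓
Round 2: --11 -0-1 -00- 0--1 0-1- 00--
PIs = {--11, -0-1, -00-, 0--1, 0-1-, 00--, 1-00}
Coverage chart:
  m0: -00-,00--
  m1: -0-1,-00-,0--1,00--
  m2: 0-1-,00--
  m3: --11,-0-1,0--1,0-1-,00--
  m5: 0--1 ←essential
  m6: 0-1- ←essential
  m7: --11,0--1,0-1-
  m9: -0-1,-00-
  m12: 1-00 ←essential
  m15: --11 ←essential
Essential: --11, 0--1, 0-1-, 1-00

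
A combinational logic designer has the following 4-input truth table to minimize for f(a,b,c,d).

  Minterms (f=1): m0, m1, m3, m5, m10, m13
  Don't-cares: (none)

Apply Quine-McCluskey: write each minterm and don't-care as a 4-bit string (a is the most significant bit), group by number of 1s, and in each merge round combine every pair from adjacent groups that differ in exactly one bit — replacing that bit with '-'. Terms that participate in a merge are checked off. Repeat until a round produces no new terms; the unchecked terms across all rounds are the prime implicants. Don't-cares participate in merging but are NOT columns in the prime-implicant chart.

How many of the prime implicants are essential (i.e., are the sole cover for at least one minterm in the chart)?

Round 0: 0000✓ 0001✓ 0011✓ 0101✓ 1010 1101✓
Round 1: -101 0-01 00-1 000-
PIs = {-101, 0-01, 00-1, 000-, 1010}
Coverage chart:
  m0: 000- ←essential
  m1: 0-01,00-1,000-
  m3: 00-1 ←essential
  m5: -101,0-01
  m10: 1010 ←essential
  m13: -101 ←essential
Essential: -101, 00-1, 000-, 1010

4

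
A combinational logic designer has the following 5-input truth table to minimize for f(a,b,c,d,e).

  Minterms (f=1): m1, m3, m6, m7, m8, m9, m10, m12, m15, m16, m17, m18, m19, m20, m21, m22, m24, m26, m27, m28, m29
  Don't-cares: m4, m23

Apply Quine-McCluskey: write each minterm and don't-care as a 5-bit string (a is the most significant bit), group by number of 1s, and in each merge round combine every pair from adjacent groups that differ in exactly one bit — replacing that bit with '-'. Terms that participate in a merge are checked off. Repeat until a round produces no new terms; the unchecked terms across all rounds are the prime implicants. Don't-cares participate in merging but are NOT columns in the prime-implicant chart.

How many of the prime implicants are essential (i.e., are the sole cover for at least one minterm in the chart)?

size-2^0 implicants → 00001(✓)  00011(✓)  00100(✓)  00110(✓)  00111(✓)  01000(✓)  01001(✓)  01010(✓)  01100(✓)  01111(✓)  10000(✓)  10001(✓)  10010(✓)  10011(✓)  10100(✓)  10101(✓)  10110(✓)  10111(✓)  11000(✓)  11010(✓)  11011(✓)  11100(✓)  11101(✓)
size-2^1 implicants → -0001(✓)  -0011(✓)  -0100(✓)  -0110(✓)  -0111(✓)  -1000(✓)  -1010(✓)  -1100(✓)  0-001  0-100(✓)  0-111  00-11(✓)  000-1(✓)  001-0(✓)  0011-(✓)  01-00(✓)  010-0(✓)  0100-  1-000(✓)  1-010(✓)  1-011(✓)  1-100(✓)  1-101(✓)  10-00(✓)  10-01(✓)  10-10(✓)  10-11(✓)  100-0(✓)  100-1(✓)  1000-(✓)  1001-(✓)  101-0(✓)  101-1(✓)  1010-(✓)  1011-(✓)  11-00(✓)  110-0(✓)  1101-(✓)  1110-(✓)
size-2^2 implicants → --100  -0-11  -00-1  -01-0  -011-  -1-00  -10-0  1--00  1-0-0  1-01-  1-10-  10--0(✓)  10--1(✓)  10-0-(✓)  10-1-(✓)  100--(✓)  101--(✓)
size-2^3 implicants → 10---
Unchecked terms (primes): --100, -0-11, -00-1, -01-0, -011-, -1-00, -10-0, 0-001, 0-111, 0100-, 1--00, 1-0-0, 1-01-, 1-10-, 10---
Minterm coverage:
  m1 ⊆ -00-1,0-001
  m3 ⊆ -0-11,-00-1
  m6 ⊆ -01-0,-011-
  m7 ⊆ -0-11,-011-,0-111
  m8 ⊆ -1-00,-10-0,0100-
  m9 ⊆ 0-001,0100-
  m10 ⊆ -10-0 [E]
  m12 ⊆ --100,-1-00
  m15 ⊆ 0-111 [E]
  m16 ⊆ 1--00,1-0-0,10---
  m17 ⊆ -00-1,10---
  m18 ⊆ 1-0-0,1-01-,10---
  m19 ⊆ -0-11,-00-1,1-01-,10---
  m20 ⊆ --100,-01-0,1--00,1-10-,10---
  m21 ⊆ 1-10-,10---
  m22 ⊆ -01-0,-011-,10---
  m24 ⊆ -1-00,-10-0,1--00,1-0-0
  m26 ⊆ -10-0,1-0-0,1-01-
  m27 ⊆ 1-01- [E]
  m28 ⊆ --100,-1-00,1--00,1-10-
  m29 ⊆ 1-10- [E]
E = {-10-0, 0-111, 1-01-, 1-10-}

4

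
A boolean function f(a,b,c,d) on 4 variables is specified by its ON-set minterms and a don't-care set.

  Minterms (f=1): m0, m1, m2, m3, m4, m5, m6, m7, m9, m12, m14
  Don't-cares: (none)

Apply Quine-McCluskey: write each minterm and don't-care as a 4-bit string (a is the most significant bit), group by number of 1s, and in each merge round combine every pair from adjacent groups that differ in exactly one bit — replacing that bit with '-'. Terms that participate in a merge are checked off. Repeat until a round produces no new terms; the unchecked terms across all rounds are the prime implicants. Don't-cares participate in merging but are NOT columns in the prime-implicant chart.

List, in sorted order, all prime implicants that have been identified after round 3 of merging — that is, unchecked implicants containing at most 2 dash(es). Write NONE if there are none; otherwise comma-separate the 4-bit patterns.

size-2^0 implicants → 0000(✓)  0001(✓)  0010(✓)  0011(✓)  0100(✓)  0101(✓)  0110(✓)  0111(✓)  1001(✓)  1100(✓)  1110(✓)
size-2^1 implicants → -001  -100(✓)  -110(✓)  0-00(✓)  0-01(✓)  0-10(✓)  0-11(✓)  00-0(✓)  00-1(✓)  000-(✓)  001-(✓)  01-0(✓)  01-1(✓)  010-(✓)  011-(✓)  11-0(✓)
size-2^2 implicants → -1-0  0--0(✓)  0--1(✓)  0-0-(✓)  0-1-(✓)  00--(✓)  01--(✓)
size-2^3 implicants → 0---
Unchecked terms (primes): -001, -1-0, 0---

-001, -1-0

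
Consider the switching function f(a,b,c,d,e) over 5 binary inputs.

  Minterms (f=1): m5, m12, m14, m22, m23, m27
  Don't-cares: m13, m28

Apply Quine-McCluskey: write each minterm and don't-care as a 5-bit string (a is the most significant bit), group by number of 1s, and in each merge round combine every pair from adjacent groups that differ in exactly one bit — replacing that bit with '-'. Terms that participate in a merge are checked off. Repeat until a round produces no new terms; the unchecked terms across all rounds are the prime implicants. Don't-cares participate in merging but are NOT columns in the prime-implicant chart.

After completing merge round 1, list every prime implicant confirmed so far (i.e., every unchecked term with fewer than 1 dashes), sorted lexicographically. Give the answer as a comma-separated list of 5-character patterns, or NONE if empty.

11011

Round 0: 00101✓ 01100✓ 01101✓ 01110✓ 10110✓ 10111✓ 11011 11100✓
Round 1: -1100 0-101 011-0 0110- 1011-
PIs = {-1100, 0-101, 011-0, 0110-, 1011-, 11011}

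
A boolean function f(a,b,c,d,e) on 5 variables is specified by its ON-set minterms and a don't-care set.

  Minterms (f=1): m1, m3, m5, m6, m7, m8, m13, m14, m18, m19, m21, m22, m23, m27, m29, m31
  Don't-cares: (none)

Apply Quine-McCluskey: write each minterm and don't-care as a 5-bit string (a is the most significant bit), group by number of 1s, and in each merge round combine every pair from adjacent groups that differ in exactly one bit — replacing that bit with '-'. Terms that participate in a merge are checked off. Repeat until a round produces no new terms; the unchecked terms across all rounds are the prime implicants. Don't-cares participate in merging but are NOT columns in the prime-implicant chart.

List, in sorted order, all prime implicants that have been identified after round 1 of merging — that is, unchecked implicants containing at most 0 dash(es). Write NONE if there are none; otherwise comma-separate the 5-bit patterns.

[col 0] 00001*, 00011*, 00101*, 00110*, 00111*, 01000, 01101*, 01110*, 10010*, 10011*, 10101*, 10110*, 10111*, 11011*, 11101*, 11111*
[col 1] -0011*, -0101*, -0110*, -0111*, -1101*, 0-101*, 0-110, 00-01*, 00-11*, 000-1*, 001-1*, 0011-*, 1-011*, 1-101*, 1-111*, 10-10*, 10-11*, 1001-*, 101-1*, 1011-*, 11-11*, 111-1*
[col 2] --101, -0-11, -01-1, -011-, 00--1, 1--11, 1-1-1, 10-1-
Prime implicants: --101, -0-11, -01-1, -011-, 0-110, 00--1, 01000, 1--11, 1-1-1, 10-1-

01000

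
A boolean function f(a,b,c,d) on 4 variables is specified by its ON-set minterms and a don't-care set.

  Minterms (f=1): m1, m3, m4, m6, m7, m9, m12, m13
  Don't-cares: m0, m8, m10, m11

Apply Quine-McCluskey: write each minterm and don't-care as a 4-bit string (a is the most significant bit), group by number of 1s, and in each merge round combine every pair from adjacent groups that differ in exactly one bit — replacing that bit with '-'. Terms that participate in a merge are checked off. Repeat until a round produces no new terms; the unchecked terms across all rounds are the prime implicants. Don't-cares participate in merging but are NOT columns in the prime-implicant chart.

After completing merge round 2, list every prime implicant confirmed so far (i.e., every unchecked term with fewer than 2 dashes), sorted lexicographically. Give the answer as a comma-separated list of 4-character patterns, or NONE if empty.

size-2^0 implicants → 0000(✓)  0001(✓)  0011(✓)  0100(✓)  0110(✓)  0111(✓)  1000(✓)  1001(✓)  1010(✓)  1011(✓)  1100(✓)  1101(✓)
size-2^1 implicants → -000(✓)  -001(✓)  -011(✓)  -100(✓)  0-00(✓)  0-11  00-1(✓)  000-(✓)  01-0  011-  1-00(✓)  1-01(✓)  10-0(✓)  10-1(✓)  100-(✓)  101-(✓)  110-(✓)
size-2^2 implicants → --00  -0-1  -00-  1-0-  10--
Unchecked terms (primes): --00, -0-1, -00-, 0-11, 01-0, 011-, 1-0-, 10--

0-11, 01-0, 011-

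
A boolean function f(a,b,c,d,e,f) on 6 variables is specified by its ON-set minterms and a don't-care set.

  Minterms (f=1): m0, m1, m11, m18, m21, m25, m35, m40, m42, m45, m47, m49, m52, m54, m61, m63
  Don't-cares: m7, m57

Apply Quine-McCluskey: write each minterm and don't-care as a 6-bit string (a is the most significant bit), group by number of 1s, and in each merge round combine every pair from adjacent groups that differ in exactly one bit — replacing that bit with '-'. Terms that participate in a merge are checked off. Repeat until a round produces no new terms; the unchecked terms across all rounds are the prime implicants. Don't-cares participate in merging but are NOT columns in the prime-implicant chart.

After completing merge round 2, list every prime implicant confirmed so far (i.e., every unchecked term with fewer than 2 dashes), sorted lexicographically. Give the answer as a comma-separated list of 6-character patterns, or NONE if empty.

[col 0] 000000*, 000001*, 000111, 001011, 010010, 010101, 011001*, 100011, 101000*, 101010*, 101101*, 101111*, 110001*, 110100*, 110110*, 111001*, 111101*, 111111*
[col 1] -11001, 00000-, 1-1101*, 1-1111*, 1010-0, 1011-1*, 11-001, 1101-0, 111-01, 1111-1*
[col 2] 1-11-1
Prime implicants: -11001, 00000-, 000111, 001011, 010010, 010101, 1-11-1, 100011, 1010-0, 11-001, 1101-0, 111-01

-11001, 00000-, 000111, 001011, 010010, 010101, 100011, 1010-0, 11-001, 1101-0, 111-01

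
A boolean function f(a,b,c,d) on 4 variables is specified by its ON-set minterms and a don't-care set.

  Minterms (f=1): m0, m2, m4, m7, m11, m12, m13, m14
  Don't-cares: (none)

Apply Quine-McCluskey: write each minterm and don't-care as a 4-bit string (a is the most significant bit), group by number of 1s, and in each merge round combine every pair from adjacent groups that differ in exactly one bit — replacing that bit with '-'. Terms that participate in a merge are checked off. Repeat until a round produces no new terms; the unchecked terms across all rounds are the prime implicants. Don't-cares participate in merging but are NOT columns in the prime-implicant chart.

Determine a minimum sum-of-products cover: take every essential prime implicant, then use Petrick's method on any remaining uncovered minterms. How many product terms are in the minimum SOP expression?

6

Round 0: 0000✓ 0010✓ 0100✓ 0111 1011 1100✓ 1101✓ 1110✓
Round 1: -100 0-00 00-0 11-0 110-
PIs = {-100, 0-00, 00-0, 0111, 1011, 11-0, 110-}
Coverage chart:
  m0: 0-00,00-0
  m2: 00-0 ←essential
  m4: -100,0-00
  m7: 0111 ←essential
  m11: 1011 ←essential
  m12: -100,11-0,110-
  m13: 110- ←essential
  m14: 11-0 ←essential
Essential: 00-0, 0111, 1011, 11-0, 110-
Petrick residual → -100
Min cover (6 terms): bc'd' + a'b'd' + a'bcd + ab'cd + abd' + abc'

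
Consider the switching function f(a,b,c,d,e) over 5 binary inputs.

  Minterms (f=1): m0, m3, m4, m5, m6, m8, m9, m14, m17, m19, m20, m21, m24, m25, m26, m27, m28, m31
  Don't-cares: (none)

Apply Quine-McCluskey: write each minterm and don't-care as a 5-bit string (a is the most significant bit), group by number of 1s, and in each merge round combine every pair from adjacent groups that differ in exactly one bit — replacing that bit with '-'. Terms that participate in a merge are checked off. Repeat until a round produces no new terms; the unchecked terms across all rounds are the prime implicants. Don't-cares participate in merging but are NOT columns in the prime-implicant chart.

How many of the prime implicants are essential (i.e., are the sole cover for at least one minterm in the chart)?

size-2^0 implicants → 00000(✓)  00011(✓)  00100(✓)  00101(✓)  00110(✓)  01000(✓)  01001(✓)  01110(✓)  10001(✓)  10011(✓)  10100(✓)  10101(✓)  11000(✓)  11001(✓)  11010(✓)  11011(✓)  11100(✓)  11111(✓)
size-2^1 implicants → -0011  -0100(✓)  -0101(✓)  -1000(✓)  -1001(✓)  0-000  0-110  00-00  001-0  0010-(✓)  0100-(✓)  1-001(✓)  1-011(✓)  1-100  10-01  100-1(✓)  1010-(✓)  11-00  11-11  110-0(✓)  110-1(✓)  1100-(✓)  1101-(✓)
size-2^2 implicants → -010-  -100-  1-0-1  110--
Unchecked terms (primes): -0011, -010-, -100-, 0-000, 0-110, 00-00, 001-0, 1-0-1, 1-100, 10-01, 11-00, 11-11, 110--
Minterm coverage:
  m0 ⊆ 0-000,00-00
  m3 ⊆ -0011 [E]
  m4 ⊆ -010-,00-00,001-0
  m5 ⊆ -010- [E]
  m6 ⊆ 0-110,001-0
  m8 ⊆ -100-,0-000
  m9 ⊆ -100- [E]
  m14 ⊆ 0-110 [E]
  m17 ⊆ 1-0-1,10-01
  m19 ⊆ -0011,1-0-1
  m20 ⊆ -010-,1-100
  m21 ⊆ -010-,10-01
  m24 ⊆ -100-,11-00,110--
  m25 ⊆ -100-,1-0-1,110--
  m26 ⊆ 110-- [E]
  m27 ⊆ 1-0-1,11-11,110--
  m28 ⊆ 1-100,11-00
  m31 ⊆ 11-11 [E]
E = {-0011, -010-, -100-, 0-110, 11-11, 110--}

6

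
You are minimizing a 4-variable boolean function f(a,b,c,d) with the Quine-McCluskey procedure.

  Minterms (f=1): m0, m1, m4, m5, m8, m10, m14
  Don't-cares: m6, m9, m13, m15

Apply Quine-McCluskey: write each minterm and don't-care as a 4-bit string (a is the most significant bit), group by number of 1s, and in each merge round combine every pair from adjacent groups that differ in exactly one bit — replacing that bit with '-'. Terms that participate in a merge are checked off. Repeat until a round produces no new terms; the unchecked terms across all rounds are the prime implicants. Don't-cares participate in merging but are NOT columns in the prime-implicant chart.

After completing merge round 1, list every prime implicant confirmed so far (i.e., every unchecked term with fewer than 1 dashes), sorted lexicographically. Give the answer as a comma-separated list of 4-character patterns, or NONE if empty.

NONE

Round 0: 0000✓ 0001✓ 0100✓ 0101✓ 0110✓ 1000✓ 1001✓ 1010✓ 1101✓ 1110✓ 1111✓
Round 1: -000✓ -001✓ -101✓ -110 0-00✓ 0-01✓ 000-✓ 01-0 010-✓ 1-01✓ 1-10 10-0 100-✓ 11-1 111-
Round 2: --01 -00- 0-0-
PIs = {--01, -00-, -110, 0-0-, 01-0, 1-10, 10-0, 11-1, 111-}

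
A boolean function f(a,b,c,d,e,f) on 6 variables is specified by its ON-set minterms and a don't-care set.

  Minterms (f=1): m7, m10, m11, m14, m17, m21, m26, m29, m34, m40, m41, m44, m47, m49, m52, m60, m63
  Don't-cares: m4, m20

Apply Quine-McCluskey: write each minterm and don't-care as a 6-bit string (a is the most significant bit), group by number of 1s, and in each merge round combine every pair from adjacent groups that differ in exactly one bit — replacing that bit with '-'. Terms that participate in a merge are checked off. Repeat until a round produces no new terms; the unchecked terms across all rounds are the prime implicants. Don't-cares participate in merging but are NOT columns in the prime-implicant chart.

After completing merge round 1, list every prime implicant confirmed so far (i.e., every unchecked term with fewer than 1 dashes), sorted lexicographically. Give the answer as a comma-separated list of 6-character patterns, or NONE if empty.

[col 0] 000100*, 000111, 001010*, 001011*, 001110*, 010001*, 010100*, 010101*, 011010*, 011101*, 100010, 101000*, 101001*, 101100*, 101111*, 110001*, 110100*, 111100*, 111111*
[col 1] -10001, -10100, 0-0100, 0-1010, 001-10, 00101-, 01-101, 010-01, 01010-, 1-1100, 1-1111, 101-00, 10100-, 11-100
Prime implicants: -10001, -10100, 0-0100, 0-1010, 000111, 001-10, 00101-, 01-101, 010-01, 01010-, 1-1100, 1-1111, 100010, 101-00, 10100-, 11-100

000111, 100010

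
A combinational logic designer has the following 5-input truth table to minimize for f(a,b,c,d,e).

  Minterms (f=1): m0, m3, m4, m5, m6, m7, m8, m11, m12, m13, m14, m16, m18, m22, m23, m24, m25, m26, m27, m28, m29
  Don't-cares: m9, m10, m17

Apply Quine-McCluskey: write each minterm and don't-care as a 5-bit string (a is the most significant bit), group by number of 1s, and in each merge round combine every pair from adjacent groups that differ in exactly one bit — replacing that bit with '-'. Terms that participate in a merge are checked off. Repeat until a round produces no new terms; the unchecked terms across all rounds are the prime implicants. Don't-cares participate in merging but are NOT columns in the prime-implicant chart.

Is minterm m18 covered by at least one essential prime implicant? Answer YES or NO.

size-2^0 implicants → 00000(✓)  00011(✓)  00100(✓)  00101(✓)  00110(✓)  00111(✓)  01000(✓)  01001(✓)  01010(✓)  01011(✓)  01100(✓)  01101(✓)  01110(✓)  10000(✓)  10001(✓)  10010(✓)  10110(✓)  10111(✓)  11000(✓)  11001(✓)  11010(✓)  11011(✓)  11100(✓)  11101(✓)
size-2^1 implicants → -0000(✓)  -0110(✓)  -0111(✓)  -1000(✓)  -1001(✓)  -1010(✓)  -1011(✓)  -1100(✓)  -1101(✓)  0-000(✓)  0-011  0-100(✓)  0-101(✓)  0-110(✓)  00-00(✓)  00-11  001-0(✓)  001-1(✓)  0010-(✓)  0011-(✓)  01-00(✓)  01-01(✓)  01-10(✓)  010-0(✓)  010-1(✓)  0100-(✓)  0101-(✓)  011-0(✓)  0110-(✓)  1-000(✓)  1-001(✓)  1-010(✓)  10-10  100-0(✓)  1000-(✓)  1011-(✓)  11-00(✓)  11-01(✓)  110-0(✓)  110-1(✓)  1100-(✓)  1101-(✓)  1110-(✓)
size-2^2 implicants → --000  -011-  -1-00(✓)  -1-01(✓)  -10-0(✓)  -10-1(✓)  -100-(✓)  -101-(✓)  -110-(✓)  0--00  0-1-0  0-10-  001--  01--0  01-0-(✓)  010--(✓)  1-0-0  1-00-  11-0-(✓)  110--(✓)
size-2^3 implicants → -1-0-  -10--
Unchecked terms (primes): --000, -011-, -1-0-, -10--, 0--00, 0-011, 0-1-0, 0-10-, 00-11, 001--, 01--0, 1-0-0, 1-00-, 10-10
Minterm coverage:
  m0 ⊆ --000,0--00
  m3 ⊆ 0-011,00-11
  m4 ⊆ 0--00,0-1-0,0-10-,001--
  m5 ⊆ 0-10-,001--
  m6 ⊆ -011-,0-1-0,001--
  m7 ⊆ -011-,00-11,001--
  m8 ⊆ --000,-1-0-,-10--,0--00,01--0
  m11 ⊆ -10--,0-011
  m12 ⊆ -1-0-,0--00,0-1-0,0-10-,01--0
  m13 ⊆ -1-0-,0-10-
  m14 ⊆ 0-1-0,01--0
  m16 ⊆ --000,1-0-0,1-00-
  m18 ⊆ 1-0-0,10-10
  m22 ⊆ -011-,10-10
  m23 ⊆ -011- [E]
  m24 ⊆ --000,-1-0-,-10--,1-0-0,1-00-
  m25 ⊆ -1-0-,-10--,1-00-
  m26 ⊆ -10--,1-0-0
  m27 ⊆ -10-- [E]
  m28 ⊆ -1-0- [E]
  m29 ⊆ -1-0- [E]
E = {-011-, -1-0-, -10--}

NO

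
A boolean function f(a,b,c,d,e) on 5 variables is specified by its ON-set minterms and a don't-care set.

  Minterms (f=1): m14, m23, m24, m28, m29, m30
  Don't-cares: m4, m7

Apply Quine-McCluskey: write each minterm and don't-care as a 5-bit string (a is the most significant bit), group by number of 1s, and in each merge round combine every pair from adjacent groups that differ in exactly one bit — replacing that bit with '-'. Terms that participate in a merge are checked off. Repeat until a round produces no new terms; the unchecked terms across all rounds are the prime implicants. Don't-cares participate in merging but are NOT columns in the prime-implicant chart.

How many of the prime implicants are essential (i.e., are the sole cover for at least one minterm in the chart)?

Round 0: 00100 00111✓ 01110✓ 10111✓ 11000✓ 11100✓ 11101✓ 11110✓
Round 1: -0111 -1110 11-00 111-0 1110-
PIs = {-0111, -1110, 00100, 11-00, 111-0, 1110-}
Coverage chart:
  m14: -1110 ←essential
  m23: -0111 ←essential
  m24: 11-00 ←essential
  m28: 11-00,111-0,1110-
  m29: 1110- ←essential
  m30: -1110,111-0
Essential: -0111, -1110, 11-00, 1110-

4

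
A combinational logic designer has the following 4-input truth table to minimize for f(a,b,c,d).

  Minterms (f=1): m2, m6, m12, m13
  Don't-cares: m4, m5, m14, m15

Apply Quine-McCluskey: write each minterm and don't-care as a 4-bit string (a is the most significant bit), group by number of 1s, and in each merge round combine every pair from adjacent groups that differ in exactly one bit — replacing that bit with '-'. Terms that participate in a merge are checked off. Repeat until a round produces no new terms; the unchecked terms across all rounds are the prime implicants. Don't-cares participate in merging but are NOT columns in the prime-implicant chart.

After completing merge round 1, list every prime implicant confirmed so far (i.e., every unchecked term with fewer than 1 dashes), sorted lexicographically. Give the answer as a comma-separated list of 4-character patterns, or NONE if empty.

NONE

size-2^0 implicants → 0010(✓)  0100(✓)  0101(✓)  0110(✓)  1100(✓)  1101(✓)  1110(✓)  1111(✓)
size-2^1 implicants → -100(✓)  -101(✓)  -110(✓)  0-10  01-0(✓)  010-(✓)  11-0(✓)  11-1(✓)  110-(✓)  111-(✓)
size-2^2 implicants → -1-0  -10-  11--
Unchecked terms (primes): -1-0, -10-, 0-10, 11--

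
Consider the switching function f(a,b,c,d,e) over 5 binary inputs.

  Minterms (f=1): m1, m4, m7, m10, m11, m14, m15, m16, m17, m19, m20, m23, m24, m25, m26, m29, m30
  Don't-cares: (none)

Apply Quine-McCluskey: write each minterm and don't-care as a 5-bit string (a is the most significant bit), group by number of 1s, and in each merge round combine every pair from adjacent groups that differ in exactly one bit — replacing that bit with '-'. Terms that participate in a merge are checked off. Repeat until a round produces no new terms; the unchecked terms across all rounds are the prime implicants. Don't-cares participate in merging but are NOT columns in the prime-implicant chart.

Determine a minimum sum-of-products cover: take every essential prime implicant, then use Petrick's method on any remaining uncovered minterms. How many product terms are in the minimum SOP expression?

8

size-2^0 implicants → 00001(✓)  00100(✓)  00111(✓)  01010(✓)  01011(✓)  01110(✓)  01111(✓)  10000(✓)  10001(✓)  10011(✓)  10100(✓)  10111(✓)  11000(✓)  11001(✓)  11010(✓)  11101(✓)  11110(✓)
size-2^1 implicants → -0001  -0100  -0111  -1010(✓)  -1110(✓)  0-111  01-10(✓)  01-11(✓)  0101-(✓)  0111-(✓)  1-000(✓)  1-001(✓)  10-00  10-11  100-1  1000-(✓)  11-01  11-10(✓)  110-0  1100-(✓)
size-2^2 implicants → -1-10  01-1-  1-00-
Unchecked terms (primes): -0001, -0100, -0111, -1-10, 0-111, 01-1-, 1-00-, 10-00, 10-11, 100-1, 11-01, 110-0
Minterm coverage:
  m1 ⊆ -0001 [E]
  m4 ⊆ -0100 [E]
  m7 ⊆ -0111,0-111
  m10 ⊆ -1-10,01-1-
  m11 ⊆ 01-1- [E]
  m14 ⊆ -1-10,01-1-
  m15 ⊆ 0-111,01-1-
  m16 ⊆ 1-00-,10-00
  m17 ⊆ -0001,1-00-,100-1
  m19 ⊆ 10-11,100-1
  m20 ⊆ -0100,10-00
  m23 ⊆ -0111,10-11
  m24 ⊆ 1-00-,110-0
  m25 ⊆ 1-00-,11-01
  m26 ⊆ -1-10,110-0
  m29 ⊆ 11-01 [E]
  m30 ⊆ -1-10 [E]
E = {-0001, -0100, -1-10, 01-1-, 11-01}
Petrick residual → -0111, 1-00-, 10-11
Cover = b'c'd'e + b'cd'e' + b'cde + bde' + a'bd + ac'd' + ab'de + abd'e  |cover|=8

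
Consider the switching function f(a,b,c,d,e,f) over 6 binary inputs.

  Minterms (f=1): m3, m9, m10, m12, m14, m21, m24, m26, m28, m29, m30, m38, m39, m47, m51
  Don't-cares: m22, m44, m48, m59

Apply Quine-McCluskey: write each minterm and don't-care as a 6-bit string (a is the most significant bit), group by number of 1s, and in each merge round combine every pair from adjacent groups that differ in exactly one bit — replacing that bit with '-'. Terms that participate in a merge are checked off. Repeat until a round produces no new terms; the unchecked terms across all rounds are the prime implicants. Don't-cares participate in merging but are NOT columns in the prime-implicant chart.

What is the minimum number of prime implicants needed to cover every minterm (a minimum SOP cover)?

9

[col 0] 000011, 001001, 001010*, 001100*, 001110*, 010101*, 010110*, 011000*, 011010*, 011100*, 011101*, 011110*, 100110*, 100111*, 101100*, 101111*, 110000, 110011*, 111011*
[col 1] -01100, 0-1010*, 0-1100*, 0-1110*, 001-10*, 0011-0*, 01-101, 01-110, 011-00*, 011-10*, 0110-0*, 0111-0*, 01110-, 10-111, 10011-, 11-011
[col 2] 0-1-10, 0-11-0, 011--0
Prime implicants: -01100, 0-1-10, 0-11-0, 000011, 001001, 01-101, 01-110, 011--0, 01110-, 10-111, 10011-, 11-011, 110000
PI chart (minterm → PIs covering it):
  3 | 000011  (sole → essential)
  9 | 001001  (sole → essential)
  10 | 0-1-10  (sole → essential)
  12 | -01100,0-11-0
  14 | 0-1-10,0-11-0
  21 | 01-101  (sole → essential)
  24 | 011--0  (sole → essential)
  26 | 0-1-10,011--0
  28 | 0-11-0,011--0,01110-
  29 | 01-101,01110-
  30 | 0-1-10,0-11-0,01-110,011--0
  38 | 10011-  (sole → essential)
  39 | 10-111,10011-
  47 | 10-111  (sole → essential)
  51 | 11-011  (sole → essential)
Essential prime implicants: 0-1-10, 000011, 001001, 01-101, 011--0, 10-111, 10011-, 11-011
Petrick residual → -01100
Minimum SOP uses 9 PIs: b'cde'f' + a'cef' + a'b'c'd'ef + a'b'cd'e'f + a'bde'f + a'bcf' + ab'def + ab'c'de + abd'ef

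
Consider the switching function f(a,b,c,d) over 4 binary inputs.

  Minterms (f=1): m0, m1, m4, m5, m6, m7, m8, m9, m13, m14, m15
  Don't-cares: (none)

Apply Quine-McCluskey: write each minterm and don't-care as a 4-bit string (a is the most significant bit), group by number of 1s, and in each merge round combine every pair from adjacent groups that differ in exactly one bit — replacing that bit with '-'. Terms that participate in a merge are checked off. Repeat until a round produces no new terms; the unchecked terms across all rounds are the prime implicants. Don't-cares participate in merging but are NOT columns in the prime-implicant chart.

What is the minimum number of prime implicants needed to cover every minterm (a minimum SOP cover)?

4

size-2^0 implicants → 0000(✓)  0001(✓)  0100(✓)  0101(✓)  0110(✓)  0111(✓)  1000(✓)  1001(✓)  1101(✓)  1110(✓)  1111(✓)
size-2^1 implicants → -000(✓)  -001(✓)  -101(✓)  -110(✓)  -111(✓)  0-00(✓)  0-01(✓)  000-(✓)  01-0(✓)  01-1(✓)  010-(✓)  011-(✓)  1-01(✓)  100-(✓)  11-1(✓)  111-(✓)
size-2^2 implicants → --01  -00-  -1-1  -11-  0-0-  01--
Unchecked terms (primes): --01, -00-, -1-1, -11-, 0-0-, 01--
Minterm coverage:
  m0 ⊆ -00-,0-0-
  m1 ⊆ --01,-00-,0-0-
  m4 ⊆ 0-0-,01--
  m5 ⊆ --01,-1-1,0-0-,01--
  m6 ⊆ -11-,01--
  m7 ⊆ -1-1,-11-,01--
  m8 ⊆ -00- [E]
  m9 ⊆ --01,-00-
  m13 ⊆ --01,-1-1
  m14 ⊆ -11- [E]
  m15 ⊆ -1-1,-11-
E = {-00-, -11-}
Petrick residual → --01, 0-0-
Cover = c'd + b'c' + bc + a'c'  |cover|=4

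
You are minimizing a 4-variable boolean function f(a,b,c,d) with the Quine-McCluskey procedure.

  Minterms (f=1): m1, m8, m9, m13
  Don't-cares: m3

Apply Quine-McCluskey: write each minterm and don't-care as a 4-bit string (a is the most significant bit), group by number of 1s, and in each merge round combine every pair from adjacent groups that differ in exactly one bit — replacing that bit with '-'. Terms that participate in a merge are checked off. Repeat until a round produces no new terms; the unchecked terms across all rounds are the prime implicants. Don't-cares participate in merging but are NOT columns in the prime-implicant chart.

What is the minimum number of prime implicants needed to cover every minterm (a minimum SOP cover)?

[col 0] 0001*, 0011*, 1000*, 1001*, 1101*
[col 1] -001, 00-1, 1-01, 100-
Prime implicants: -001, 00-1, 1-01, 100-
PI chart (minterm → PIs covering it):
  1 | -001,00-1
  8 | 100-  (sole → essential)
  9 | -001,1-01,100-
  13 | 1-01  (sole → essential)
Essential prime implicants: 1-01, 100-
Petrick residual → -001
Minimum SOP uses 3 PIs: b'c'd + ac'd + ab'c'

3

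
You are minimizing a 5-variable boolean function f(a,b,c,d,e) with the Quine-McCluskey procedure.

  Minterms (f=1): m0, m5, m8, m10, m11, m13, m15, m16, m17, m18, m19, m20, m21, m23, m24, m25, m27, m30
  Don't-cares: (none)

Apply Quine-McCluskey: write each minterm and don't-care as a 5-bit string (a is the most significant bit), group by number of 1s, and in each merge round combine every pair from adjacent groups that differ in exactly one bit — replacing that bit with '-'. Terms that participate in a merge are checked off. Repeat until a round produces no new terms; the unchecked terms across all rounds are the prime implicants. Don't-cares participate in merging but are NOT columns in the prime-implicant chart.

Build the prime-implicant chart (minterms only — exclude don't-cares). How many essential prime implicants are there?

5

Round 0: 00000✓ 00101✓ 01000✓ 01010✓ 01011✓ 01101✓ 01111✓ 10000✓ 10001✓ 10010✓ 10011✓ 10100✓ 10101✓ 10111✓ 11000✓ 11001✓ 11011✓ 11110
Round 1: -0000✓ -0101 -1000✓ -1011 0-000✓ 0-101 01-11 010-0 0101- 011-1 1-000✓ 1-001✓ 1-011✓ 10-00✓ 10-01✓ 10-11✓ 100-0✓ 100-1✓ 1000-✓ 1001-✓ 101-1✓ 1010-✓ 110-1✓ 1100-✓
Round 2: --000 1-0-1 1-00- 10--1 10-0- 100--
PIs = {--000, -0101, -1011, 0-101, 01-11, 010-0, 0101-, 011-1, 1-0-1, 1-00-, 10--1, 10-0-, 100--, 11110}
Coverage chart:
  m0: --000 ←essential
  m5: -0101,0-101
  m8: --000,010-0
  m10: 010-0,0101-
  m11: -1011,01-11,0101-
  m13: 0-101,011-1
  m15: 01-11,011-1
  m16: --000,1-00-,10-0-,100--
  m17: 1-0-1,1-00-,10--1,10-0-,100--
  m18: 100-- ←essential
  m19: 1-0-1,10--1,100--
  m20: 10-0- ←essential
  m21: -0101,10--1,10-0-
  m23: 10--1 ←essential
  m24: --000,1-00-
  m25: 1-0-1,1-00-
  m27: -1011,1-0-1
  m30: 11110 ←essential
Essential: --000, 10--1, 10-0-, 100--, 11110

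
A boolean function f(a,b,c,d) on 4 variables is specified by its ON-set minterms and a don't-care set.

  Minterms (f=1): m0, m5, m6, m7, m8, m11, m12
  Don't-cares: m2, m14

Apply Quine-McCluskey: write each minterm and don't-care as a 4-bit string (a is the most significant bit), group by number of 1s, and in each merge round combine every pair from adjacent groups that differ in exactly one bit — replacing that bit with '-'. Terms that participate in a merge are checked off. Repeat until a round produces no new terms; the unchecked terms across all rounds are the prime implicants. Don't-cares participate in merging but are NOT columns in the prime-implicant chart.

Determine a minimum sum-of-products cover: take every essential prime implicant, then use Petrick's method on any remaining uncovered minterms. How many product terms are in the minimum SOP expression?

[col 0] 0000*, 0010*, 0101*, 0110*, 0111*, 1000*, 1011, 1100*, 1110*
[col 1] -000, -110, 0-10, 00-0, 01-1, 011-, 1-00, 11-0
Prime implicants: -000, -110, 0-10, 00-0, 01-1, 011-, 1-00, 1011, 11-0
PI chart (minterm → PIs covering it):
  0 | -000,00-0
  5 | 01-1  (sole → essential)
  6 | -110,0-10,011-
  7 | 01-1,011-
  8 | -000,1-00
  11 | 1011  (sole → essential)
  12 | 1-00,11-0
Essential prime implicants: 01-1, 1011
Petrick residual → -000, -110, 1-00
Minimum SOP uses 5 PIs: b'c'd' + bcd' + a'bd + ac'd' + ab'cd

5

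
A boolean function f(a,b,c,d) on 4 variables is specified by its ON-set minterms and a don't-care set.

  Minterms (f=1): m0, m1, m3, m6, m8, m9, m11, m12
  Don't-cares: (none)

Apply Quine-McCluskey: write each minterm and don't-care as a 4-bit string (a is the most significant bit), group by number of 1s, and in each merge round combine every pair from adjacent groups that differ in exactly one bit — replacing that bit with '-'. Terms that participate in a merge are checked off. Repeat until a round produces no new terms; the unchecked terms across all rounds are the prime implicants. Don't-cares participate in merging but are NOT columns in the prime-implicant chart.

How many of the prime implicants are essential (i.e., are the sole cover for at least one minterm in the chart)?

[col 0] 0000*, 0001*, 0011*, 0110, 1000*, 1001*, 1011*, 1100*
[col 1] -000*, -001*, -011*, 00-1*, 000-*, 1-00, 10-1*, 100-*
[col 2] -0-1, -00-
Prime implicants: -0-1, -00-, 0110, 1-00
PI chart (minterm → PIs covering it):
  0 | -00-  (sole → essential)
  1 | -0-1,-00-
  3 | -0-1  (sole → essential)
  6 | 0110  (sole → essential)
  8 | -00-,1-00
  9 | -0-1,-00-
  11 | -0-1  (sole → essential)
  12 | 1-00  (sole → essential)
Essential prime implicants: -0-1, -00-, 0110, 1-00

4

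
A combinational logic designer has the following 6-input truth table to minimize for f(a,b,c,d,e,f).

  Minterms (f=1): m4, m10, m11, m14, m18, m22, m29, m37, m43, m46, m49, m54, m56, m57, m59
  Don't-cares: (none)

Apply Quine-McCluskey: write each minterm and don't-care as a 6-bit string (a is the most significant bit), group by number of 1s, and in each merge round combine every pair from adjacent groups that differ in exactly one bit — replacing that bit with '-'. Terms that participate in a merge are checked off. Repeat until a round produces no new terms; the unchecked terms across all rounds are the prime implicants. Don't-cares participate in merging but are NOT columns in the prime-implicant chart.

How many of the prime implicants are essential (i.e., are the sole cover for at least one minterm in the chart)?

8

[col 0] 000100, 001010*, 001011*, 001110*, 010010*, 010110*, 011101, 100101, 101011*, 101110*, 110001*, 110110*, 111000*, 111001*, 111011*
[col 1] -01011, -01110, -10110, 001-10, 00101-, 010-10, 1-1011, 11-001, 1110-1, 11100-
Prime implicants: -01011, -01110, -10110, 000100, 001-10, 00101-, 010-10, 011101, 1-1011, 100101, 11-001, 1110-1, 11100-
PI chart (minterm → PIs covering it):
  4 | 000100  (sole → essential)
  10 | 001-10,00101-
  11 | -01011,00101-
  14 | -01110,001-10
  18 | 010-10  (sole → essential)
  22 | -10110,010-10
  29 | 011101  (sole → essential)
  37 | 100101  (sole → essential)
  43 | -01011,1-1011
  46 | -01110  (sole → essential)
  49 | 11-001  (sole → essential)
  54 | -10110  (sole → essential)
  56 | 11100-  (sole → essential)
  57 | 11-001,1110-1,11100-
  59 | 1-1011,1110-1
Essential prime implicants: -01110, -10110, 000100, 010-10, 011101, 100101, 11-001, 11100-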